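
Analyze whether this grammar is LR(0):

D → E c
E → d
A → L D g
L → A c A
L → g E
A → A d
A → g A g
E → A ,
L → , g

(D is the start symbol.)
No. Shift-reduce conflict between [L → A c A .] and [A → A . d]

A grammar is LR(0) if no state in the canonical LR(0) collection has:
  - both a shift item (dot before a terminal) and a complete item (shift-reduce conflict), or
  - two or more complete items (reduce-reduce conflict; the accept item [D' → D .] counts as a complete item here).

Augment with D' → D and build the canonical LR(0) collection (I0 = CLOSURE({[D' → . D]}), then GOTO on every symbol after a dot until no new states appear). It has 19 states:
  I0: { [A → . A d], [A → . L D g], [A → . g A g], [D → . E c], [D' → . D], [E → . A ,], [E → . d], [L → . , g], [L → . A c A], [L → . g E] }  — shift
  I1: { [L → , . g] }  — shift
  I2: { [A → A . d], [E → A . ,], [L → A . c A] }  — shift
  I3: { [D' → D .] }  — accept
  I4: { [D → E . c] }  — shift
  I5: { [A → . A d], [A → . L D g], [A → . g A g], [A → L . D g], [D → . E c], [E → . A ,], [E → . d], [L → . , g], [L → . A c A], [L → . g E] }  — shift
  I6: { [E → d .] }  — reduce
  I7: { [A → . A d], [A → . L D g], [A → . g A g], [A → g . A g], [E → . A ,], [E → . d], [L → . , g], [L → . A c A], [L → . g E], [L → g . E] }  — shift
  I8: { [A → A . d], [A → g A . g], [E → A . ,], [L → A . c A] }  — shift
  I9: { [L → g E .] }  — reduce
  I10: { [E → A , .] }  — reduce
  I11: { [A → . A d], [A → . L D g], [A → . g A g], [L → . , g], [L → . A c A], [L → . g E], [L → A c . A] }  — shift
  I12: { [A → A d .] }  — reduce
  I13: { [A → g A g .] }  — reduce
  I14: { [A → A . d], [L → A . c A], [L → A c A .] }  — shift, reduce
  I15: { [A → L D . g] }  — shift
  I16: { [A → L D g .] }  — reduce
  I17: { [D → E c .] }  — reduce
  I18: { [L → , g .] }  — reduce

Conflict in state I14:
  Shift-reduce conflict between [L → A c A .] and [A → A . d]
So the grammar is NOT LR(0).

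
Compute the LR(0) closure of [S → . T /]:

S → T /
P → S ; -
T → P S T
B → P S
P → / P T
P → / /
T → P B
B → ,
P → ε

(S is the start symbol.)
Start with: [S → . T /]
  [S → . T /] has the dot before T: add [T → . P S T], [T → . P B]
  [T → . P S T] has the dot before P: add [P → . S ; -], [P → . / P T], [P → . / /], [P → .]
  [P → . S ; -] has the dot before S: all S-items already present
No further items can be added.

CLOSURE = { [P → . / /], [P → . / P T], [P → . S ; -], [P → .], [S → . T /], [T → . P B], [T → . P S T] }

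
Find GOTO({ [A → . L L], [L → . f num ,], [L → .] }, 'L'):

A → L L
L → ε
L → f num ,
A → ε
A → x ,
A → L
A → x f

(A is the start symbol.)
{ [A → L . L], [L → . f num ,], [L → .] }

GOTO(I, 'L') = CLOSURE({ [A → αX.β] : [A → α.Xβ] ∈ I, X = 'L' })

Items with dot before 'L', with the dot advanced:
  [A → . L L] → [A → L . L]
Closure of the advanced items:
  [A → L . L] has the dot before L: add [L → .], [L → . f num ,]

GOTO = { [A → L . L], [L → . f num ,], [L → .] }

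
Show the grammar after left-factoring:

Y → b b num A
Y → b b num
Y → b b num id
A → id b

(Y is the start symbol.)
Left-factoring transforms A → αβ₁ | αβ₂ into A → αA' and A' → β₁ | β₂
(α is the longest common prefix among the alternatives). Repeat until
no nonterminal has two alternatives with a common prefix.

Round 1: Y has alternatives sharing prefix 'b b num'. Introduce Y': Y → b b num Y'
  Add: Y' → A
  Add: Y' → ε
  Add: Y' → id

No remaining common prefixes — done.

Resulting grammar:
Y → b b num Y'
Y' → A
Y' → ε
Y' → id
A → id b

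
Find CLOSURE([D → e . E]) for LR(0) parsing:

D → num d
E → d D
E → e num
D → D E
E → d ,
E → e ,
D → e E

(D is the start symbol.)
To compute CLOSURE, for each item [A → α.Bβ] where B is a non-terminal, add [B → .γ] for all productions B → γ; repeat for the newly added items until nothing changes.

Start with: [D → e . E]
  [D → e . E] has the dot before E: add [E → . d D], [E → . e num], [E → . d ,], [E → . e ,]
No further items can be added.

CLOSURE = { [D → e . E], [E → . d ,], [E → . d D], [E → . e ,], [E → . e num] }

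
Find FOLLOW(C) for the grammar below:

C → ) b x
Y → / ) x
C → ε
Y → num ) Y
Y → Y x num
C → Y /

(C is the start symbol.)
To compute FOLLOW(C), find every occurrence of C on a right-hand side N → α C β: add FIRST(β) \ {ε}, and if β is empty or nullable also add FOLLOW(N). Iterate to a fixed point.

C is the start symbol, so $ ∈ FOLLOW(C).
C does not occur on any right-hand side.

Taking the union: FOLLOW(C) = { $ }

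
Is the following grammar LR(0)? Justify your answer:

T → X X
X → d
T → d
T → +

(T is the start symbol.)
No. Reduce-reduce conflict: [T → d .] and [X → d .]

Augment with T' → T and build the canonical LR(0) collection (I0 = CLOSURE({[T' → . T]}), then GOTO on every symbol after a dot until no new states appear). It has 7 states:
  I0: { [T → . +], [T → . X X], [T → . d], [T' → . T], [X → . d] }  — shift
  I1: { [T → + .] }  — reduce
  I2: { [T' → T .] }  — accept
  I3: { [T → X . X], [X → . d] }  — shift
  I4: { [T → d .], [X → d .] }  — 2 reduces
  I5: { [T → X X .] }  — reduce
  I6: { [X → d .] }  — reduce

Conflict in state I4:
  Reduce-reduce conflict: [T → d .] and [X → d .]
So the grammar is NOT LR(0).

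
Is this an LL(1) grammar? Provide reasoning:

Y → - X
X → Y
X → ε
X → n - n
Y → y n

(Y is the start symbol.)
Yes, the grammar is LL(1).

A grammar is LL(1) if for each non-terminal N with multiple productions, the predict sets of those productions are pairwise disjoint, where PREDICT(N → α) = (FIRST(α) \ {ε}) ∪ (FOLLOW(N) if α ⇒* ε).

Relevant sets:
  FIRST(Y) = { '-', 'y' }
  FOLLOW(X) = { $ }

For Y:
  PREDICT(Y → '-' X) = { '-' }
  PREDICT(Y → y n) = { 'y' }
For X:
  PREDICT(X → Y) = { '-', 'y' }
  PREDICT(X → ε) = { $ }
  PREDICT(X → n '-' n) = { 'n' }

All predict sets are disjoint. The grammar IS LL(1).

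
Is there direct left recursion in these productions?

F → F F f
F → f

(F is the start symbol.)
Yes, F is left-recursive

Direct left recursion occurs when N → N α for some non-terminal N (the right-hand side begins with the left-hand side itself).

F → F F f: LEFT RECURSIVE (starts with F)
F → f: starts with f

The grammar has direct left recursion on: F.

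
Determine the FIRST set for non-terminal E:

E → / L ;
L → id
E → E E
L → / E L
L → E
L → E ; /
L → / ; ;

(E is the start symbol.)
{ '/' }

From E → / L ;:
  - '/' is a terminal: add '/' and stop
From E → E E:
  - E is the symbol being defined: contributes nothing new
    E is not nullable, so stop

Collecting: FIRST(E) = { '/' }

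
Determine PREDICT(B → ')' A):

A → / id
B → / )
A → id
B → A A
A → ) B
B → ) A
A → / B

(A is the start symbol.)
{ ')' }

PREDICT(B → ')' A) = (FIRST(RHS) \ {ε}) ∪ (FOLLOW(B) if ε ∈ FIRST(RHS), i.e. RHS ⇒* ε)
FIRST(')' A) = { ')' }
ε ∉ FIRST(')' A), so FOLLOW(B) is not added.
PREDICT(B → ')' A) = { ')' }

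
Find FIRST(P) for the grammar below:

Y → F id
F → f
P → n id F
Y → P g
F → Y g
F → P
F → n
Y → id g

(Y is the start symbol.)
{ 'n' }

From P → n id F:
  - n is a terminal: add 'n' and stop

Collecting: FIRST(P) = { 'n' }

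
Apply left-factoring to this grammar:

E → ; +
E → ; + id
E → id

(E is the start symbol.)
Left-factoring transforms A → αβ₁ | αβ₂ into A → αA' and A' → β₁ | β₂
(α is the longest common prefix among the alternatives). Repeat until
no nonterminal has two alternatives with a common prefix.

Round 1: E has alternatives sharing prefix '; +'. Introduce E': E → ; + E'
  Add: E' → ε
  Add: E' → id

No remaining common prefixes — done.

Resulting grammar:
E → ; + E'
E' → ε
E' → id
E → id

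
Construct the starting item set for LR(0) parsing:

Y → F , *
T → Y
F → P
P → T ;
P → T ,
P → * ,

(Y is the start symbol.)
{ [F → . P], [P → . * ,], [P → . T ,], [P → . T ;], [T → . Y], [Y → . F , *], [Y' → . Y] }

First, augment the grammar with Y' → Y
I₀ = CLOSURE({ [Y' → . Y] }):
  [Y' → . Y] has the dot before Y: add [Y → . F , *]
  [Y → . F , *] has the dot before F: add [F → . P]
  [F → . P] has the dot before P: add [P → . T ;], [P → . T ,], [P → . * ,]
  [P → . T ;] has the dot before T: add [T → . Y]
No further items can be added.

I₀ = { [F → . P], [P → . * ,], [P → . T ,], [P → . T ;], [T → . Y], [Y → . F , *], [Y' → . Y] }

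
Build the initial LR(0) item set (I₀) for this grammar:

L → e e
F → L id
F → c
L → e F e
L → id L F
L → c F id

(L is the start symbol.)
First, augment the grammar with L' → L
I₀ = CLOSURE({ [L' → . L] }):
  [L' → . L] has the dot before L: add [L → . e e], [L → . e F e], [L → . id L F], [L → . c F id]
No further items can be added.

I₀ = { [L → . c F id], [L → . e F e], [L → . e e], [L → . id L F], [L' → . L] }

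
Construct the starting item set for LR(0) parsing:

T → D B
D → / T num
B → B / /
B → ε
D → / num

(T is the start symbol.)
First, augment the grammar with T' → T
I₀ = CLOSURE({ [T' → . T] }):
  [T' → . T] has the dot before T: add [T → . D B]
  [T → . D B] has the dot before D: add [D → . / T num], [D → . / num]
No further items can be added.

I₀ = { [D → . / T num], [D → . / num], [T → . D B], [T' → . T] }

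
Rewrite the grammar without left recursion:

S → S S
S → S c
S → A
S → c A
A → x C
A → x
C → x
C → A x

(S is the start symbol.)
S is directly left-recursive. The standard transformation for
  A → A α₁ | ... | A α_m | β₁ | ... | β_n
is
  A  → β₁ A' | ... | β_n A'
  A' → α₁ A' | ... | α_m A' | ε

S → A becomes S → A S'
S → c A becomes S → c A S'
S → S S becomes S' → S S'
S → S c becomes S' → c S'
Add S' → ε

Productions for other non-terminals are unchanged:
  A → x C
  A → x
  C → x
  C → A x

Resulting grammar:
S → A S'
S → c A S'
S' → S S'
S' → c S'
S' → ε
A → x C
A → x
C → x
C → A x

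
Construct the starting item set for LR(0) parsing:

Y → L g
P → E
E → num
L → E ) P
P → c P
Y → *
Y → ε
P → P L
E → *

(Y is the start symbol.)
First, augment the grammar with Y' → Y
I₀ = CLOSURE({ [Y' → . Y] }):
  [Y' → . Y] has the dot before Y: add [Y → . L g], [Y → . *], [Y → .]
  [Y → . L g] has the dot before L: add [L → . E ) P]
  [L → . E ) P] has the dot before E: add [E → . num], [E → . *]
No further items can be added.

I₀ = { [E → . *], [E → . num], [L → . E ) P], [Y → . *], [Y → . L g], [Y → .], [Y' → . Y] }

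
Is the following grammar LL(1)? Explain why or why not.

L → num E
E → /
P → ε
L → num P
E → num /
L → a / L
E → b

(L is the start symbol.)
For L:
  PREDICT(L → num E) = { 'num' }
  PREDICT(L → num P) = { 'num' }
  PREDICT(L → a '/' L) = { 'a' }
For E:
  PREDICT(E → '/') = { '/' }
  PREDICT(E → num '/') = { 'num' }
  PREDICT(E → b) = { 'b' }
P has a single production, so nothing to check there.

Conflict found: Predict set conflict for L: { 'num' }
The grammar is NOT LL(1).

Answer: No. Predict set conflict for L: { 'num' }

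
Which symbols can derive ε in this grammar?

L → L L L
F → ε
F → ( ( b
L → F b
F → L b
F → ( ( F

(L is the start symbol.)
A non-terminal is nullable if it can derive ε (the empty string): either it has an ε-production, or it has a production whose right-hand side consists entirely of nullable non-terminals.

ε-productions: F → ε
So F is immediately nullable.
No further non-terminal can be added: every production for the remaining non-terminals contains a terminal or a non-nullable non-terminal.
Nullable = { 'F' }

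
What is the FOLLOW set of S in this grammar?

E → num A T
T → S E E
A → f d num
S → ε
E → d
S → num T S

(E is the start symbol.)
To compute FOLLOW(S), find every occurrence of S on a right-hand side N → α S β: add FIRST(β) \ {ε}, and if β is empty or nullable also add FOLLOW(N). Iterate to a fixed point.

In T → S E E: S is followed by E E, add FIRST(E E) \ {ε} = { 'd', 'num' }
In S → num T S: S is at the end; this adds FOLLOW(S) to itself — nothing new

Taking the union: FOLLOW(S) = { 'd', 'num' }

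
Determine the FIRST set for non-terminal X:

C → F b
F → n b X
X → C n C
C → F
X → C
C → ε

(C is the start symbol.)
FIRST sets of the other non-terminals involved (by the same procedure, iterated to a fixed point):
  FIRST(C) = { 'n', ε }

From X → C n C:
  - C is a non-terminal: add FIRST(C) \ {ε} = { 'n' }
    C is nullable, so continue to the next symbol
  - n is a terminal: add 'n' and stop
From X → C:
  - C is a non-terminal: add FIRST(C) \ {ε} = { 'n' }
    C is nullable and nothing follows, so the whole right-hand side can vanish: ε ∈ FIRST(X)

Collecting: FIRST(X) = { 'n', ε }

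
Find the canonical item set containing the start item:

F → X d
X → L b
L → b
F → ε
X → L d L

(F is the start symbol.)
First, augment the grammar with F' → F
I₀ = CLOSURE({ [F' → . F] }):
  [F' → . F] has the dot before F: add [F → . X d], [F → .]
  [F → . X d] has the dot before X: add [X → . L b], [X → . L d L]
  [X → . L b] has the dot before L: add [L → . b]
No further items can be added.

I₀ = { [F → . X d], [F → .], [F' → . F], [L → . b], [X → . L b], [X → . L d L] }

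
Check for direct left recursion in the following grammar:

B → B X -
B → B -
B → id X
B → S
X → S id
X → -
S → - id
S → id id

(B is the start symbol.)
Direct left recursion occurs when N → N α for some non-terminal N (the right-hand side begins with the left-hand side itself).

B → B X -: LEFT RECURSIVE (starts with B)
B → B -: LEFT RECURSIVE (starts with B)
B → id X: starts with id
B → S: starts with S
X → S id: starts with S
X → -: starts with '-'
S → - id: starts with '-'
S → id id: starts with id

The grammar has direct left recursion on: B.

Answer: Yes, B is left-recursive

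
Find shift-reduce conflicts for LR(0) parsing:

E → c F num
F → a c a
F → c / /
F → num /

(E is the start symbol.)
A shift-reduce conflict occurs when an LR(0) state has both:
  - a complete (reduce) item [A → α .] (dot at the end), and
  - a shift item [B → β . c γ] (dot before a terminal).

Augment with E' → E and build the canonical LR(0) collection (I0 = CLOSURE({[E' → . E]}), then GOTO on every symbol after a dot until no new states appear). It has 13 states:
  I0: { [E → . c F num], [E' → . E] }  — shift
  I1: { [E' → E .] }  — accept
  I2: { [E → c . F num], [F → . a c a], [F → . c / /], [F → . num /] }  — shift
  I3: { [E → c F . num] }  — shift
  I4: { [F → a . c a] }  — shift
  I5: { [F → c . / /] }  — shift
  I6: { [F → num . /] }  — shift
  I7: { [F → num / .] }  — reduce
  I8: { [F → c / . /] }  — shift
  I9: { [F → c / / .] }  — reduce
  I10: { [F → a c . a] }  — shift
  I11: { [F → a c a .] }  — reduce
  I12: { [E → c F num .] }  — reduce

No state contains both a complete item and a shift item.

Answer: No shift-reduce conflicts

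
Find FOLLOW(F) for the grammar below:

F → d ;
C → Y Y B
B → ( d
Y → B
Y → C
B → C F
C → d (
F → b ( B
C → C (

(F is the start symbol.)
To compute FOLLOW(F), find every occurrence of F on a right-hand side N → α F β: add FIRST(β) \ {ε}, and if β is empty or nullable also add FOLLOW(N). Iterate to a fixed point.

F is the start symbol, so $ ∈ FOLLOW(F).
In B → C F: F is at the end, add FOLLOW(B)

The FOLLOW sets referred to above (computed the same way, to a fixed point):
  FOLLOW(B) = { $, '(', 'b', 'd' }

Taking the union: FOLLOW(F) = { $, '(', 'b', 'd' }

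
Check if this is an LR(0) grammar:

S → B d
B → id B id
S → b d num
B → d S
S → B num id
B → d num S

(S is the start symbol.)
Yes, the grammar is LR(0)

A grammar is LR(0) if no state in the canonical LR(0) collection has:
  - both a shift item (dot before a terminal) and a complete item (shift-reduce conflict), or
  - two or more complete items (reduce-reduce conflict; the accept item [S' → S .] counts as a complete item here).

Augment with S' → S and build the canonical LR(0) collection (I0 = CLOSURE({[S' → . S]}), then GOTO on every symbol after a dot until no new states appear). It has 16 states:
  I0: { [B → . d S], [B → . d num S], [B → . id B id], [S → . B d], [S → . B num id], [S → . b d num], [S' → . S] }  — shift
  I1: { [S → B . d], [S → B . num id] }  — shift
  I2: { [S' → S .] }  — accept
  I3: { [S → b . d num] }  — shift
  I4: { [B → . d S], [B → . d num S], [B → . id B id], [B → d . S], [B → d . num S], [S → . B d], [S → . B num id], [S → . b d num] }  — shift
  I5: { [B → . d S], [B → . d num S], [B → . id B id], [B → id . B id] }  — shift
  I6: { [B → id B . id] }  — shift
  I7: { [B → id B id .] }  — reduce
  I8: { [B → d S .] }  — reduce
  I9: { [B → . d S], [B → . d num S], [B → . id B id], [B → d num . S], [S → . B d], [S → . B num id], [S → . b d num] }  — shift
  I10: { [B → d num S .] }  — reduce
  I11: { [S → b d . num] }  — shift
  I12: { [S → b d num .] }  — reduce
  I13: { [S → B d .] }  — reduce
  I14: { [S → B num . id] }  — shift
  I15: { [S → B num id .] }  — reduce

Every state is either a pure shift/goto state or contains exactly one complete item and nothing to shift — no conflicts. The grammar is LR(0).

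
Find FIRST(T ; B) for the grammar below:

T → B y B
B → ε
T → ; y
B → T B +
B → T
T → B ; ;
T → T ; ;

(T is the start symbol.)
FIRST sets of the non-terminals involved (from the grammar, by fixed-point iteration):
  FIRST(T) = { ';', 'y' }

To compute FIRST(T ; B), process the symbols left to right:
Symbol T is a non-terminal. Add FIRST(T) \ {ε} = { ';', 'y' }
T is not nullable (ε ∉ FIRST(T)), so stop here.
FIRST(T ; B) = { ';', 'y' }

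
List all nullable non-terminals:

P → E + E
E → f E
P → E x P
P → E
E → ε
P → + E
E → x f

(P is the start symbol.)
A non-terminal is nullable if it can derive ε (the empty string): either it has an ε-production, or it has a production whose right-hand side consists entirely of nullable non-terminals.

ε-productions: E → ε
So E is immediately nullable.
P → E: every symbol on the right is nullable, so P is nullable too.
Every non-terminal is now nullable.
Nullable = { 'E', 'P' }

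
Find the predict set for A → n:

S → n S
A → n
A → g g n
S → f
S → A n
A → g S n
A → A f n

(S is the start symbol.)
PREDICT(A → n) = (FIRST(RHS) \ {ε}) ∪ (FOLLOW(A) if ε ∈ FIRST(RHS), i.e. RHS ⇒* ε)
FIRST(n) = { 'n' }
ε ∉ FIRST(n), so FOLLOW(A) is not added.
PREDICT(A → n) = { 'n' }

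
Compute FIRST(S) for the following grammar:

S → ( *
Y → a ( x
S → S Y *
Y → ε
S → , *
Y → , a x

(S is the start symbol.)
{ '(', ',' }

To compute FIRST(S), examine every production with S on the left-hand side, reading each right-hand side left to right until a non-nullable symbol is reached.

From S → ( *:
  - '(' is a terminal: add '(' and stop
From S → S Y *:
  - S is the symbol being defined: contributes nothing new
    S is not nullable, so stop
From S → , *:
  - ',' is a terminal: add ',' and stop

Collecting: FIRST(S) = { '(', ',' }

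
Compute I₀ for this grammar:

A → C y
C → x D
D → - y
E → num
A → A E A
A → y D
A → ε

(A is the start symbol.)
First, augment the grammar with A' → A
I₀ = CLOSURE({ [A' → . A] }):
  [A' → . A] has the dot before A: add [A → . C y], [A → . A E A], [A → . y D], [A → .]
  [A → . C y] has the dot before C: add [C → . x D]
No further items can be added.

I₀ = { [A → . A E A], [A → . C y], [A → . y D], [A → .], [A' → . A], [C → . x D] }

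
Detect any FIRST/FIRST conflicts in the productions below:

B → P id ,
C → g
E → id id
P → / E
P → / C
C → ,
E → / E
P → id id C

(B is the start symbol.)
Yes. P → '/' E / P → '/' C on { '/' }

Productions for C:
  C → g: FIRST = { 'g' }
  C → ,: FIRST = { ',' }
Productions for E:
  E → id id: FIRST = { 'id' }
  E → / E: FIRST = { '/' }
Productions for P:
  P → / E: FIRST = { '/' }
  P → / C: FIRST = { '/' }
  P → id id C: FIRST = { 'id' }
B has only one production, so no FIRST/FIRST conflict is possible there.

Conflict for P: P → / E and P → / C
  Overlap: { '/' }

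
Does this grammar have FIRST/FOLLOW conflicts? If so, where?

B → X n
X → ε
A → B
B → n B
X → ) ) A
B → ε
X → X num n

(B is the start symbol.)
Yes. B → X n with FOLLOW(B) on { 'n', 'num' }; B → n B with FOLLOW(B) on { 'n' }; X → X num n with FOLLOW(X) on { 'num' }

Nullable non-terminals: A, B, X.
FIRST sets used below: FIRST(X) = { ')', 'num', ε }
A has a nullable alternative but only one production, so nothing to check.

B: nullable alternative(s) B → ε; FOLLOW(B) = { $, 'n', 'num' }
  B → X n: FIRST \ {ε} = { ')', 'n', 'num' } — overlaps FOLLOW(B) on { 'n', 'num' }: CONFLICT
  B → n B: FIRST \ {ε} = { 'n' } — overlaps FOLLOW(B) on { 'n' }: CONFLICT
  B → ε: FIRST \ {ε} = { } — this is the only nullable alternative, skip

X: nullable alternative(s) X → ε; FOLLOW(X) = { 'n', 'num' }
  X → ε: FIRST \ {ε} = { } — this is the only nullable alternative, skip
  X → ) ) A: FIRST \ {ε} = { ')' } — disjoint from FOLLOW(X)
  X → X num n: FIRST \ {ε} = { ')', 'num' } — overlaps FOLLOW(X) on { 'num' }: CONFLICT

So the grammar has 3 FIRST/FOLLOW conflicts (marked CONFLICT above).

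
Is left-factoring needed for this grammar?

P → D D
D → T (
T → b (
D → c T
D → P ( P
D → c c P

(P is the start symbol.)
Yes, D has productions with common prefix 'c'

Left-factoring is needed when two productions for the same non-terminal
share a common prefix on the right-hand side.

Productions for D:
  D → T (
  D → c T
  D → P ( P
  D → c c P

Found common prefix 'c' in productions for D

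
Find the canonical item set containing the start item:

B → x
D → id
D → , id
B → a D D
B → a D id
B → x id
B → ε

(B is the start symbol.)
First, augment the grammar with B' → B
I₀ = CLOSURE({ [B' → . B] }):
  [B' → . B] has the dot before B: add [B → . x], [B → . a D D], [B → . a D id], [B → . x id], [B → .]
No further items can be added.

I₀ = { [B → . a D D], [B → . a D id], [B → . x id], [B → . x], [B → .], [B' → . B] }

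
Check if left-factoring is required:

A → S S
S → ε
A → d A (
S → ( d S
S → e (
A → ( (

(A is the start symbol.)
Left-factoring is needed when two productions for the same non-terminal
share a common prefix on the right-hand side.

Productions for A:
  A → S S
  A → d A (
  A → ( (
Productions for S:
  S → ε
  S → ( d S
  S → e (

No common prefixes found.

Answer: No, left-factoring is not needed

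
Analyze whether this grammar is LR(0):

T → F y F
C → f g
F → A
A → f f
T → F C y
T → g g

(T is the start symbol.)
Yes, the grammar is LR(0)

A grammar is LR(0) if no state in the canonical LR(0) collection has:
  - both a shift item (dot before a terminal) and a complete item (shift-reduce conflict), or
  - two or more complete items (reduce-reduce conflict; the accept item [T' → T .] counts as a complete item here).

Augment with T' → T and build the canonical LR(0) collection (I0 = CLOSURE({[T' → . T]}), then GOTO on every symbol after a dot until no new states appear). It has 14 states:
  I0: { [A → . f f], [F → . A], [T → . F C y], [T → . F y F], [T → . g g], [T' → . T] }  — shift
  I1: { [F → A .] }  — reduce
  I2: { [C → . f g], [T → F . C y], [T → F . y F] }  — shift
  I3: { [T' → T .] }  — accept
  I4: { [A → f . f] }  — shift
  I5: { [T → g . g] }  — shift
  I6: { [T → g g .] }  — reduce
  I7: { [A → f f .] }  — reduce
  I8: { [T → F C . y] }  — shift
  I9: { [C → f . g] }  — shift
  I10: { [A → . f f], [F → . A], [T → F y . F] }  — shift
  I11: { [T → F y F .] }  — reduce
  I12: { [C → f g .] }  — reduce
  I13: { [T → F C y .] }  — reduce

Every state is either a pure shift/goto state or contains exactly one complete item and nothing to shift — no conflicts. The grammar is LR(0).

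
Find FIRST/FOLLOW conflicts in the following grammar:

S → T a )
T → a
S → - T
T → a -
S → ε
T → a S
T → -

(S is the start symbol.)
Nullable non-terminals: S.
FIRST sets used below: FIRST(T) = { '-', 'a' }

S: nullable alternative(s) S → ε; FOLLOW(S) = { $, 'a' }
  S → T a ): FIRST \ {ε} = { '-', 'a' } — overlaps FOLLOW(S) on { 'a' }: CONFLICT
  S → - T: FIRST \ {ε} = { '-' } — disjoint from FOLLOW(S)
  S → ε: FIRST \ {ε} = { } — this is the only nullable alternative, skip

T has no nullable alternative, so no FIRST/FOLLOW check is needed there.

So the grammar has 1 FIRST/FOLLOW conflict (marked CONFLICT above).

Answer: Yes. S → T a ')' with FOLLOW(S) on { 'a' }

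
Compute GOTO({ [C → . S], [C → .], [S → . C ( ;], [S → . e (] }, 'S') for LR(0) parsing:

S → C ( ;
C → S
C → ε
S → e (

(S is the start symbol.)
{ [C → S .] }

GOTO(I, 'S') = CLOSURE({ [A → αX.β] : [A → α.Xβ] ∈ I, X = 'S' })

Items with dot before 'S', with the dot advanced:
  [C → . S] → [C → S .]
Closure adds nothing (no advanced item has the dot before a non-terminal).

GOTO = { [C → S .] }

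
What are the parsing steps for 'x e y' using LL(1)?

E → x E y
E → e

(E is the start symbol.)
Stack is shown with the top on the left.

Stack    Input    Action
------------------------
E $      x e y $  output E → x E y
x E y $  x e y $  match 'x'
E y $    e y $    output E → e
e y $    e y $    match 'e'
y $      y $      match 'y'
$        $        accept

The string is accepted.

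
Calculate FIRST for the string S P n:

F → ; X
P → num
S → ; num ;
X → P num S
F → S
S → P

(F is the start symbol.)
FIRST sets of the non-terminals involved (from the grammar, by fixed-point iteration):
  FIRST(S) = { ';', 'num' }

To compute FIRST(S P n), process the symbols left to right:
Symbol S is a non-terminal. Add FIRST(S) \ {ε} = { ';', 'num' }
S is not nullable (ε ∉ FIRST(S)), so stop here.
FIRST(S P n) = { ';', 'num' }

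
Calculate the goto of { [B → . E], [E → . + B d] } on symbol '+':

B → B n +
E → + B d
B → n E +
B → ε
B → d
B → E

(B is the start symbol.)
GOTO(I, '+') = CLOSURE({ [A → αX.β] : [A → α.Xβ] ∈ I, X = '+' })

Items with dot before '+', with the dot advanced:
  [E → . + B d] → [E → + . B d]
Closure of the advanced items:
  [E → + . B d] has the dot before B: add [B → . B n +], [B → . n E +], [B → .], [B → . d], [B → . E]
  [B → . E] has the dot before E: add [E → . + B d]

GOTO = { [B → . B n +], [B → . E], [B → . d], [B → . n E +], [B → .], [E → + . B d], [E → . + B d] }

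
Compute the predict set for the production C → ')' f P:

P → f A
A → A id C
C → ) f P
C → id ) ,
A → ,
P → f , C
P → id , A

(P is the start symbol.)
PREDICT(C → ')' f P) = (FIRST(RHS) \ {ε}) ∪ (FOLLOW(C) if ε ∈ FIRST(RHS), i.e. RHS ⇒* ε)
FIRST(')' f P) = { ')' }
ε ∉ FIRST(')' f P), so FOLLOW(C) is not added.
PREDICT(C → ')' f P) = { ')' }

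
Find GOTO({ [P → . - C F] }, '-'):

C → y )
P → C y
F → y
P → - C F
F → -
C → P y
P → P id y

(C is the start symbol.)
{ [C → . P y], [C → . y )], [P → - . C F], [P → . - C F], [P → . C y], [P → . P id y] }

GOTO(I, '-') = CLOSURE({ [A → αX.β] : [A → α.Xβ] ∈ I, X = '-' })

Items with dot before '-', with the dot advanced:
  [P → . - C F] → [P → - . C F]
Closure of the advanced items:
  [P → - . C F] has the dot before C: add [C → . y )], [C → . P y]
  [C → . P y] has the dot before P: add [P → . C y], [P → . - C F], [P → . P id y]

GOTO = { [C → . P y], [C → . y )], [P → - . C F], [P → . - C F], [P → . C y], [P → . P id y] }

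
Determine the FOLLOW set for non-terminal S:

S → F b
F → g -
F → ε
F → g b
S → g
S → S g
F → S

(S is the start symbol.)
{ $, 'b', 'g' }

S is the start symbol, so $ ∈ FOLLOW(S).
In S → S g: S is followed by g, add FIRST(g) \ {ε} = { 'g' }
In F → S: S is at the end, add FOLLOW(F)

The FOLLOW sets referred to above (computed the same way, to a fixed point):
  FOLLOW(F) = { 'b' }

Taking the union: FOLLOW(S) = { $, 'b', 'g' }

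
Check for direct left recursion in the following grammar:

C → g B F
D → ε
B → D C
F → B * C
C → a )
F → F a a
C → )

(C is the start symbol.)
Yes, F is left-recursive

C → g B F: starts with g
D → ε: starts with ε
B → D C: starts with D
F → B * C: starts with B
C → a ): starts with a
F → F a a: LEFT RECURSIVE (starts with F)
C → ): starts with ')'

The grammar has direct left recursion on: F.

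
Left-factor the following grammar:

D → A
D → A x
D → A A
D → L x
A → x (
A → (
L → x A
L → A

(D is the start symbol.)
Left-factoring transforms A → αβ₁ | αβ₂ into A → αA' and A' → β₁ | β₂
(α is the longest common prefix among the alternatives). Repeat until
no nonterminal has two alternatives with a common prefix.

Round 1: D has alternatives sharing prefix 'A'. Introduce D': D → A D'
  Add: D' → ε
  Add: D' → x
  Add: D' → A

No remaining common prefixes — done.

Resulting grammar:
D → A D'
D' → ε
D' → x
D' → A
D → L x
A → x (
A → (
L → x A
L → A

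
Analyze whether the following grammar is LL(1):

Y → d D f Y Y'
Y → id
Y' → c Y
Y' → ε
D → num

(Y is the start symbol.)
No. Predict set conflict for Y': { 'c' }

A grammar is LL(1) if for each non-terminal N with multiple productions, the predict sets of those productions are pairwise disjoint, where PREDICT(N → α) = (FIRST(α) \ {ε}) ∪ (FOLLOW(N) if α ⇒* ε).

Relevant sets:
  FOLLOW(Y') = { $, 'c' }

For Y:
  PREDICT(Y → d D f Y Y') = { 'd' }
  PREDICT(Y → id) = { 'id' }
For Y':
  PREDICT(Y' → c Y) = { 'c' }
  PREDICT(Y' → ε) = { $, 'c' }
D has a single production, so nothing to check there.

Conflict found: Predict set conflict for Y': { 'c' }
The grammar is NOT LL(1).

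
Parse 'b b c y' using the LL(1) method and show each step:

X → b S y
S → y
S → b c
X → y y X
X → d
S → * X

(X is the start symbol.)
Stack is shown with the top on the left.

Stack    Input      Action
--------------------------
X $      b b c y $  output X → b S y
b S y $  b b c y $  match 'b'
S y $    b c y $    output S → b c
b c y $  b c y $    match 'b'
c y $    c y $      match 'c'
y $      y $        match 'y'
$        $          accept

The string is accepted.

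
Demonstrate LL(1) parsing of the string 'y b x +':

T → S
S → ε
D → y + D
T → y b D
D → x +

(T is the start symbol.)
LL(1) parsing maintains a stack (initially the start symbol over $) and the input. At each step: if the stack top is a terminal, match it against the current input token; if it is a non-terminal N, replace it with the RHS of M[N, lookahead] (the unique production whose predict set contains the lookahead).

Stack is shown with the top on the left.

Stack    Input      Action
--------------------------
T $      y b x + $  output T → y b D
y b D $  y b x + $  match 'y'
b D $    b x + $    match 'b'
D $      x + $      output D → x +
x + $    x + $      match 'x'
+ $      + $        match '+'
$        $          accept

The string is accepted.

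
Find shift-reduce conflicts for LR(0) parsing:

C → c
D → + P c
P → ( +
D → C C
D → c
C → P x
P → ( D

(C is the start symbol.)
A shift-reduce conflict occurs when an LR(0) state has both:
  - a complete (reduce) item [A → α .] (dot at the end), and
  - a shift item [B → β . c γ] (dot before a terminal).

Augment with C' → C and build the canonical LR(0) collection (I0 = CLOSURE({[C' → . C]}), then GOTO on every symbol after a dot until no new states appear). It has 13 states:
  I0: { [C → . P x], [C → . c], [C' → . C], [P → . ( +], [P → . ( D] }  — shift
  I1: { [C → . P x], [C → . c], [D → . + P c], [D → . C C], [D → . c], [P → ( . +], [P → ( . D], [P → . ( +], [P → . ( D] }  — shift
  I2: { [C' → C .] }  — accept
  I3: { [C → P . x] }  — shift
  I4: { [C → c .] }  — reduce
  I5: { [C → P x .] }  — reduce
  I6: { [D → + . P c], [P → ( + .], [P → . ( +], [P → . ( D] }  — shift, reduce
  I7: { [C → . P x], [C → . c], [D → C . C], [P → . ( +], [P → . ( D] }  — shift
  I8: { [P → ( D .] }  — reduce
  I9: { [C → c .], [D → c .] }  — 2 reduces
  I10: { [D → C C .] }  — reduce
  I11: { [D → + P . c] }  — shift
  I12: { [D → + P c .] }  — reduce

I6 contains reduce item [P → ( + .] and shift items [P → . ( +], [P → . ( D] — shift-reduce conflict.

Answer: Yes — I6: [P → ( + .] vs [P → . ( +]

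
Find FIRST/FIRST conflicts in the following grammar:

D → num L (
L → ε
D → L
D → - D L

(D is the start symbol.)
A FIRST/FIRST conflict occurs when two productions N → α and N → β for the same non-terminal have FIRST(α) ∩ FIRST(β) ≠ ∅ (with ε ∈ FIRST of a nullable right-hand side, so two nullable alternatives also conflict).

FIRST sets of the non-terminals at (or reachable through a nullable prefix from) the front of some alternative:
  FIRST(L) = { ε }

Productions for D:
  D → num L (: FIRST = { 'num' }
  D → L: FIRST = { ε }
  D → - D L: FIRST = { '-' }
L has only one production, so no FIRST/FIRST conflict is possible there.

All alternatives of each non-terminal have pairwise disjoint FIRST sets.

Answer: No FIRST/FIRST conflicts.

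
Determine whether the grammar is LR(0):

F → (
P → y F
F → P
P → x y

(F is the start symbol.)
Yes, the grammar is LR(0)

Augment with F' → F and build the canonical LR(0) collection (I0 = CLOSURE({[F' → . F]}), then GOTO on every symbol after a dot until no new states appear). It has 8 states:
  I0: { [F → . (], [F → . P], [F' → . F], [P → . x y], [P → . y F] }  — shift
  I1: { [F → ( .] }  — reduce
  I2: { [F' → F .] }  — accept
  I3: { [F → P .] }  — reduce
  I4: { [P → x . y] }  — shift
  I5: { [F → . (], [F → . P], [P → . x y], [P → . y F], [P → y . F] }  — shift
  I6: { [P → y F .] }  — reduce
  I7: { [P → x y .] }  — reduce

Every state is either a pure shift/goto state or contains exactly one complete item and nothing to shift — no conflicts. The grammar is LR(0).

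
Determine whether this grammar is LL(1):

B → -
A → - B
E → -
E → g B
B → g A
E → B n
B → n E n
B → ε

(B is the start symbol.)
A grammar is LL(1) if for each non-terminal N with multiple productions, the predict sets of those productions are pairwise disjoint, where PREDICT(N → α) = (FIRST(α) \ {ε}) ∪ (FOLLOW(N) if α ⇒* ε).

Relevant sets:
  FIRST(B) = { '-', 'g', 'n', ε }
  FOLLOW(B) = { $, 'n' }

For B:
  PREDICT(B → '-') = { '-' }
  PREDICT(B → g A) = { 'g' }
  PREDICT(B → n E n) = { 'n' }
  PREDICT(B → ε) = { $, 'n' }
For E:
  PREDICT(E → '-') = { '-' }
  PREDICT(E → g B) = { 'g' }
  PREDICT(E → B n) = { '-', 'g', 'n' }
A has a single production, so nothing to check there.

Conflict found: Predict set conflict for B: { 'n' }
The grammar is NOT LL(1).

Answer: No. Predict set conflict for B: { 'n' }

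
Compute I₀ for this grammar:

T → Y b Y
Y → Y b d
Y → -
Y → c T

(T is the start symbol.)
First, augment the grammar with T' → T
I₀ = CLOSURE({ [T' → . T] }):
  [T' → . T] has the dot before T: add [T → . Y b Y]
  [T → . Y b Y] has the dot before Y: add [Y → . Y b d], [Y → . -], [Y → . c T]
No further items can be added.

I₀ = { [T → . Y b Y], [T' → . T], [Y → . -], [Y → . Y b d], [Y → . c T] }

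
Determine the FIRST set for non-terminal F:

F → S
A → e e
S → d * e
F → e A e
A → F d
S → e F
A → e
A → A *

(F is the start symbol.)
FIRST sets of the other non-terminals involved (by the same procedure, iterated to a fixed point):
  FIRST(S) = { 'd', 'e' }

From F → S:
  - S is a non-terminal: add FIRST(S) \ {ε} = { 'd', 'e' }
    S is not nullable, so stop
From F → e A e:
  - e is a terminal: add 'e' and stop

Collecting: FIRST(F) = { 'd', 'e' }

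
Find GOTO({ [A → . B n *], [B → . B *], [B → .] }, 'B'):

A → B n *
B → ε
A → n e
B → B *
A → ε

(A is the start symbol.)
GOTO(I, 'B') = CLOSURE({ [A → αX.β] : [A → α.Xβ] ∈ I, X = 'B' })

Items with dot before 'B', with the dot advanced:
  [A → . B n *] → [A → B . n *]
  [B → . B *] → [B → B . *]
Closure adds nothing (no advanced item has the dot before a non-terminal).

GOTO = { [A → B . n *], [B → B . *] }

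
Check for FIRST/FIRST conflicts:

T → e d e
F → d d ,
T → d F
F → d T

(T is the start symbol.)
A FIRST/FIRST conflict occurs when two productions N → α and N → β for the same non-terminal have FIRST(α) ∩ FIRST(β) ≠ ∅ (with ε ∈ FIRST of a nullable right-hand side, so two nullable alternatives also conflict).

Productions for T:
  T → e d e: FIRST = { 'e' }
  T → d F: FIRST = { 'd' }
Productions for F:
  F → d d ,: FIRST = { 'd' }
  F → d T: FIRST = { 'd' }

Conflict for F: F → d d , and F → d T
  Overlap: { 'd' }

Answer: Yes. F → d d ',' / F → d T on { 'd' }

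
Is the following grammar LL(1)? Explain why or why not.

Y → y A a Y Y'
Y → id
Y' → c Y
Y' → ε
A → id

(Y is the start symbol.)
A grammar is LL(1) if for each non-terminal N with multiple productions, the predict sets of those productions are pairwise disjoint, where PREDICT(N → α) = (FIRST(α) \ {ε}) ∪ (FOLLOW(N) if α ⇒* ε).

Relevant sets:
  FOLLOW(Y') = { $, 'c' }

For Y:
  PREDICT(Y → y A a Y Y') = { 'y' }
  PREDICT(Y → id) = { 'id' }
For Y':
  PREDICT(Y' → c Y) = { 'c' }
  PREDICT(Y' → ε) = { $, 'c' }
A has a single production, so nothing to check there.

Conflict found: Predict set conflict for Y': { 'c' }
The grammar is NOT LL(1).

Answer: No. Predict set conflict for Y': { 'c' }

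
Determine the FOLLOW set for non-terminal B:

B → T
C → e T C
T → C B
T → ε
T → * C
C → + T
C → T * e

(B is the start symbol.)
To compute FOLLOW(B), find every occurrence of B on a right-hand side N → α B β: add FIRST(β) \ {ε}, and if β is empty or nullable also add FOLLOW(N). Iterate to a fixed point.

B is the start symbol, so $ ∈ FOLLOW(B).
In T → C B: B is at the end, add FOLLOW(T)

The FOLLOW sets referred to above (computed the same way, to a fixed point):
  FOLLOW(T) = { $, '*', '+', 'e' }

Taking the union: FOLLOW(B) = { $, '*', '+', 'e' }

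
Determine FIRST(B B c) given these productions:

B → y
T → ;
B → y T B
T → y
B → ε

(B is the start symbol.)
{ 'c', 'y' }

FIRST sets of the non-terminals involved (from the grammar, by fixed-point iteration):
  FIRST(B) = { 'y', ε }

To compute FIRST(B B c), process the symbols left to right:
Symbol B is a non-terminal. Add FIRST(B) \ {ε} = { 'y' }
B is nullable (ε ∈ FIRST(B)), continue to the next symbol.
Symbol B is a non-terminal. Add FIRST(B) \ {ε} = { 'y' }
B is nullable (ε ∈ FIRST(B)), continue to the next symbol.
Symbol c is a terminal. Add 'c' and stop.
FIRST(B B c) = { 'c', 'y' }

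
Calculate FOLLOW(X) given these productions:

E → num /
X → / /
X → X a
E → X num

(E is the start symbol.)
{ 'a', 'num' }

To compute FOLLOW(X), find every occurrence of X on a right-hand side N → α X β: add FIRST(β) \ {ε}, and if β is empty or nullable also add FOLLOW(N). Iterate to a fixed point.

In X → X a: X is followed by a, add FIRST(a) \ {ε} = { 'a' }
In E → X num: X is followed by num, add FIRST(num) \ {ε} = { 'num' }

Taking the union: FOLLOW(X) = { 'a', 'num' }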